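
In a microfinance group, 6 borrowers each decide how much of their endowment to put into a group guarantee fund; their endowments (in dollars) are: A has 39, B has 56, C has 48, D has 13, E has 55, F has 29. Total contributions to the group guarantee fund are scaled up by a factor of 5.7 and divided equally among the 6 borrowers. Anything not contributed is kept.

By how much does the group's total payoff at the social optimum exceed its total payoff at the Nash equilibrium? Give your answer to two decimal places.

1128.00 dollars

The private return per contributed unit is 5.7/6 = 0.9500 < 1 for every player regardless of endowment, so the Nash equilibrium is zero contribution and the group total is Σ E_j = 39 + 56 + 48 + 13 + 55 + 29 = 240.
Each contributed unit returns 5.700 to the group, so the social optimum is full contribution by everyone: group total = 5.700 × 240 = 1368.00.
Efficiency loss = (5.700 − 1) × 240 = 1128.00.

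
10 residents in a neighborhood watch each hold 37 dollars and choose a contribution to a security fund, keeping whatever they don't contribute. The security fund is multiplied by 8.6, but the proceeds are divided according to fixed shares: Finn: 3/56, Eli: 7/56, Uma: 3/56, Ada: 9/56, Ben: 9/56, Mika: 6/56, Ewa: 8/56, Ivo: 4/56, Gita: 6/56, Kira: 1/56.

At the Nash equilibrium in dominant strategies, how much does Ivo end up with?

127.91 dollars

A player with share s gets back 8.6·s per unit contributed, so full contribution is dominant for anyone with s > 1/8.6 = 0.1163 and zero contribution is dominant for anyone below.
The shares above 0.1163 belong to Eli, Ada, Ben and Ewa, contributing 37 each; the remaining 6 contribute 0. Total contributed: 148.
Ivo keeps 37 and receives 8.6 × 148 × 4/56 = 90.91 from the security fund, for a payoff of 127.91.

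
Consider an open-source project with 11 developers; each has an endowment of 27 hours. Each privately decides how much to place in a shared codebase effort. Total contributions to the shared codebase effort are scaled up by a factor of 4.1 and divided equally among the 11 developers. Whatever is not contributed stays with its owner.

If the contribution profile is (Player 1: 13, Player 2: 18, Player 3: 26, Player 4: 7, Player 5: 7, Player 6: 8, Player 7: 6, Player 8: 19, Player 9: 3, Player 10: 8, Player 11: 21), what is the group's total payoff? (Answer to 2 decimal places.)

Total contributed: 13 + 18 + 26 + 7 + 7 + 8 + 6 + 19 + 3 + 8 + 21 = 136; total kept: 11 × 27 − 136 = 161.
The shared codebase effort pays out 4.1 × 136 = 557.60 in aggregate.
Group total = 161 + 557.60 = 718.60.

718.60 hours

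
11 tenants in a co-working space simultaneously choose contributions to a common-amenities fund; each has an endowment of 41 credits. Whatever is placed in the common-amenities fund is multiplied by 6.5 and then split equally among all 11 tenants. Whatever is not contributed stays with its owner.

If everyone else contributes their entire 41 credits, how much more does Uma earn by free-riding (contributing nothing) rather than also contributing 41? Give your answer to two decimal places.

16.77 credits

Switching from a contribution of 41 to 0 lets Uma keep an extra 41 credits, but lowers the common-amenities fund by 41, which costs Uma their own share of that drop: 6.5/11 × 41 = 24.23.
Net gain = 41 − 24.23 = 16.77. The private return per contributed unit (0.5909) is below 1, so free-riding is indeed the best response regardless of what the others do.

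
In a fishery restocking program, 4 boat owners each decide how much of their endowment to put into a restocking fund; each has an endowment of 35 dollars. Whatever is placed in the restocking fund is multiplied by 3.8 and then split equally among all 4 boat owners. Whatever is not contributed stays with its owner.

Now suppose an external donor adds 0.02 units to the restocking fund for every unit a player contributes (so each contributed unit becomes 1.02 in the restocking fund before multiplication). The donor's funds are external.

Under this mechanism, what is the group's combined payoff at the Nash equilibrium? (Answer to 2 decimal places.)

140.00 dollars

The effective private return is 3.8 × 1.02 / 4 = 0.9690, which is still under 1, so the mechanism doesn't change anyone's dominant strategy: zero contribution.
At the Nash equilibrium no one contributes; group total payoff = 4 × 35 = 140.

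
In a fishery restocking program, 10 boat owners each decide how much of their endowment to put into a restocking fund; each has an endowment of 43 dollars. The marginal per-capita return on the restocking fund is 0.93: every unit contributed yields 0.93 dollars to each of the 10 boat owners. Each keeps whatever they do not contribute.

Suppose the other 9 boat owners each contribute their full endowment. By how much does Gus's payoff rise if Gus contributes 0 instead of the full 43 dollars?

3.01 dollars

Switching from a contribution of 43 to 0 lets Gus keep an extra 43 dollars, but lowers the restocking fund by 43, which costs Gus their own share of that drop: 0.93 × 43 = 39.99.
Net gain = 43 − 39.99 = 3.01. The private return per contributed unit (0.93) is below 1, so free-riding is indeed the best response regardless of what the others do.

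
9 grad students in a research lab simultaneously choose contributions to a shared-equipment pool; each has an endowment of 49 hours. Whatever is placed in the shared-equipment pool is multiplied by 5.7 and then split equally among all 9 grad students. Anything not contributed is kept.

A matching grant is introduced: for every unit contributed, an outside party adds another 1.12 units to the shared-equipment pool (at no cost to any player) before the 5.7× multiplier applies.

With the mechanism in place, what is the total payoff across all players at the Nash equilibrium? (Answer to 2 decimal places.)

5329.04 hours

Under the mechanism each unit contributed yields 5.7 × 2.12 / 9 = 1.3427 back to its contributor per unit of net cost, which exceeds 1, making full contribution the dominant choice for everyone.
So the Nash equilibrium is full contribution by all 9; the group earns 5.7 × 2.12 × 441 = 5329.04.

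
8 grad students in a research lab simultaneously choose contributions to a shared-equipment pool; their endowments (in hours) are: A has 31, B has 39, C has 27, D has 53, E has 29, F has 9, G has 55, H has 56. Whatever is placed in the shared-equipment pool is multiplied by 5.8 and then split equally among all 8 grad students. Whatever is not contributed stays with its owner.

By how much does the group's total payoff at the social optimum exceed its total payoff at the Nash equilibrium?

The private return per contributed unit is 5.8/8 = 0.7250 < 1 for every player regardless of endowment, so the Nash equilibrium is zero contribution and the group total is Σ E_j = 31 + 39 + 27 + 53 + 29 + 9 + 55 + 56 = 299.
Each contributed unit returns 5.800 to the group, so the social optimum is full contribution by everyone: group total = 5.800 × 299 = 1734.20.
Efficiency loss = (5.800 − 1) × 299 = 1435.20.

1435.20 hours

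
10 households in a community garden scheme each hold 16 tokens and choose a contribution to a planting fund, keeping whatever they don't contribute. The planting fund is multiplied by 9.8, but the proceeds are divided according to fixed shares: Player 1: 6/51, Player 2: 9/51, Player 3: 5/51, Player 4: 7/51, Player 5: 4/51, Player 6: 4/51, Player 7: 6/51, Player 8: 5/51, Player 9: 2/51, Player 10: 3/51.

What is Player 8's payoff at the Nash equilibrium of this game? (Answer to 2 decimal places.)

77.49 tokens

A player with share s gets back 9.8·s per unit contributed, so full contribution is dominant for anyone with s > 1/9.8 = 0.1020 and zero contribution is dominant for anyone below.
The shares above 0.1020 belong to Player 1, Player 2, Player 4 and Player 7, contributing 16 each; the remaining 6 contribute 0. Total contributed: 64.
Player 8 keeps 16 and receives 9.8 × 64 × 5/51 = 61.49 from the planting fund, for a payoff of 77.49.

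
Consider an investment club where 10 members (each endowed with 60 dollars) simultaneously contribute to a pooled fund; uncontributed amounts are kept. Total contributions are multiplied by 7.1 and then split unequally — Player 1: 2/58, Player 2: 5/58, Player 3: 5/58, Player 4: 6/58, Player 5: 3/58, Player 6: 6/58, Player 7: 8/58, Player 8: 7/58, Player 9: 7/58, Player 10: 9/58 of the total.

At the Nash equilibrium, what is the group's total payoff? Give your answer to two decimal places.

A player with share s gets back 7.1·s per unit contributed, so full contribution is dominant for anyone with s > 1/7.1 = 0.1408 and zero contribution is dominant for anyone below.
The only share above 0.1408 is Player 10's 9/58, contributing 60; the remaining 9 contribute 0. Total contributed: 60.
The pooled fund pays out 7.1 × 60 = 426.00 in total (split across the unequal shares, but the aggregate is all that matters for the group sum).
The 9 free-riders keep 60 each, adding 540. Group total = 540 + 426.00 = 966.00.

966.00 dollars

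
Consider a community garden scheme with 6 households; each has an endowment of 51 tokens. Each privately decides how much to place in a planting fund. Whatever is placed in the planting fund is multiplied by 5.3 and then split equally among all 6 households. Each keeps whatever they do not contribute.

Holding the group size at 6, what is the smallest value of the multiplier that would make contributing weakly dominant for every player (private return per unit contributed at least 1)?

A contributed unit returns (multiplier)/6 to its contributor.
This reaches 1 exactly when the multiplier is 6.

6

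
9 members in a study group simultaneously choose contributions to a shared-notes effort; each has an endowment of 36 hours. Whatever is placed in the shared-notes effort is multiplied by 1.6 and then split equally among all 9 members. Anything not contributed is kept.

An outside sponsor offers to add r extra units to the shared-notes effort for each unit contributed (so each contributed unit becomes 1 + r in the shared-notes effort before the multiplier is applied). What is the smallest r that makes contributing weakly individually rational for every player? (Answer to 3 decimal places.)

With matching at rate r, one contributed unit becomes (1 + r) in the shared-notes effort and returns 1.6 × (1 + r) / 9 to the contributor.
Setting this equal to 1: 1 + r = 9/1.6 = 5.6250.
So the minimum matching rate is r = 5.6250 − 1 = 4.625.

4.625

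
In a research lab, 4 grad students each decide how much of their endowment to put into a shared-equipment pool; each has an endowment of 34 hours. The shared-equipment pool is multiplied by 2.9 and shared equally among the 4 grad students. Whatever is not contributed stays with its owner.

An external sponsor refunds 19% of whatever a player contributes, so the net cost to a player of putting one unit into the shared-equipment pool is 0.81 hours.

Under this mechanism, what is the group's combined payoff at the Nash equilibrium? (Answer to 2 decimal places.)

136.00 hours

With the mechanism, a contributed unit returns (2.9/4) / 0.81 = 0.8951 per unit of net cost — still below 1 — so contributing 0 remains dominant for every player.
At the Nash equilibrium no one contributes; group total payoff = 4 × 34 = 136.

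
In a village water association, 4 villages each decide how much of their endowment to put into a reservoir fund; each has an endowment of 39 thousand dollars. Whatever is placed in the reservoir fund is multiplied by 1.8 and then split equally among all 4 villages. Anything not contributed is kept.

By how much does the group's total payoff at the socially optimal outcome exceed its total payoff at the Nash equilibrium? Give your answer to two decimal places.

Each contributed unit returns 1.8/4 = 0.4500 to its contributor — below 1 — so contributing 0 is dominant for every player. At the Nash equilibrium everyone keeps their 39, and the group total is 4 × 39 = 156.
Each contributed unit returns 1.800 to the group as a whole (0.4500 to each of 4 players), which exceeds 1, so the social optimum is full contribution: group total = 1.800 × 156 = 280.80.
Efficiency loss = 280.80 − 156 = 124.80.

124.80 thousand dollars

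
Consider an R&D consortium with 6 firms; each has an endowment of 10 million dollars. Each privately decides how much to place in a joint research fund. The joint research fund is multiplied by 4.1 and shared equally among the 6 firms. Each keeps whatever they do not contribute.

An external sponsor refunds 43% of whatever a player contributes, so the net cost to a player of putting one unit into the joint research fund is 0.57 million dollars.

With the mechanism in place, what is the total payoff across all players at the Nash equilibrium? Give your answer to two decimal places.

271.80 million dollars

The effective private return per unit is now (4.1/6) / 0.57 = 1.1988 > 1, so every player's dominant strategy flips to full contribution.
At the Nash equilibrium everyone contributes 10. Group total payoff = 6 × (10 × 0.43 + 4.1 × 10) = 271.80.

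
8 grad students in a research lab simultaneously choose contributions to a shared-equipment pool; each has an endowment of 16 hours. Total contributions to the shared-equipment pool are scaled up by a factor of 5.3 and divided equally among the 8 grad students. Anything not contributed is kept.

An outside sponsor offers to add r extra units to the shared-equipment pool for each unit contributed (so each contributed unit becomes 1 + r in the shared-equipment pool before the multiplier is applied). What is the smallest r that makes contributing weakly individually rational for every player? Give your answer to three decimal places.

0.509

With matching at rate r, one contributed unit becomes (1 + r) in the shared-equipment pool and returns 5.3 × (1 + r) / 8 to the contributor.
Setting this equal to 1: 1 + r = 8/5.3 = 1.5094.
So the minimum matching rate is r = 1.5094 − 1 = 0.509.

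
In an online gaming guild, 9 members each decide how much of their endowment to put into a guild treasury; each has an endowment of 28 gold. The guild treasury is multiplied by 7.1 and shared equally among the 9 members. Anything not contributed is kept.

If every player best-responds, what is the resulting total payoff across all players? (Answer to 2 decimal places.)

252.00 gold

Each contributed unit returns 7.1/9 = 0.7889 to its contributor — below 1 — so contributing 0 is dominant for every player. At the Nash equilibrium everyone keeps their 28, and the group total is 9 × 28 = 252.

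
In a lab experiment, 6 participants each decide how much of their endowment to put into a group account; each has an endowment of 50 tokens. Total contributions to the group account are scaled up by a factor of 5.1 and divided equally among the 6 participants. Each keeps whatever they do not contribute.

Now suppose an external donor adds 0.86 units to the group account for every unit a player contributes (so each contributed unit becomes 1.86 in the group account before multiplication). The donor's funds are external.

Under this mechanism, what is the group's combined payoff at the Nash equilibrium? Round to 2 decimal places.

2845.80 tokens

The effective private return per unit is now 5.1 × 1.86 / 6 = 1.5810 > 1, so every player's dominant strategy flips to full contribution.
At the Nash equilibrium everyone contributes 50. Group total payoff = 5.1 × 1.86 × 300 = 2845.80.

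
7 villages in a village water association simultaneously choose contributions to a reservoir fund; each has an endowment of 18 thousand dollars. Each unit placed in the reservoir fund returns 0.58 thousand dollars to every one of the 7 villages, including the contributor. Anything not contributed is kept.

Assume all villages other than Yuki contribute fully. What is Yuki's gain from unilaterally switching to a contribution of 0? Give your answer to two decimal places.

Switching from a contribution of 18 to 0 lets Yuki keep an extra 18 thousand dollars, but lowers the reservoir fund by 18, which costs Yuki their own share of that drop: 0.58 × 18 = 10.44.
Net gain = 18 − 10.44 = 7.56. The private return per contributed unit (0.58) is below 1, so free-riding is indeed the best response regardless of what the others do.

7.56 thousand dollars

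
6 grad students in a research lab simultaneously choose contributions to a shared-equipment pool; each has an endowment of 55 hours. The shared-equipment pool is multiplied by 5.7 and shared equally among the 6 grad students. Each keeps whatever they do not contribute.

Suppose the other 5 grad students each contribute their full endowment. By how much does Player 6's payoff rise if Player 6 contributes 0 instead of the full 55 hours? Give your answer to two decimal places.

2.75 hours

Switching from a contribution of 55 to 0 lets Player 6 keep an extra 55 hours, but lowers the shared-equipment pool by 55, which costs Player 6 their own share of that drop: 5.7/6 × 55 = 52.25.
Net gain = 55 − 52.25 = 2.75. The private return per contributed unit (0.9500) is below 1, so free-riding is indeed the best response regardless of what the others do.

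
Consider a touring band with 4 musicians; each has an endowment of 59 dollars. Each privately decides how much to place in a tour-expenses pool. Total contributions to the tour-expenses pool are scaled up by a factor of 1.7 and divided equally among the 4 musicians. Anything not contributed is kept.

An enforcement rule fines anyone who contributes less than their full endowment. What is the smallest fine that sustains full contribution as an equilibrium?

33.93 dollars

Given the others contribute fully, the best deviation is to contribute 0 (any partial contribution still incurs the fine and gives up units whose private return 0.4250 is below 1).
Deviating from 59 to 0 saves 59 dollars but forfeits the deviator's share of the drop in the tour-expenses pool: 1.7/4 × 59 = 25.07.
So the deviation gain is 59 − 25.07 = 33.93, and the fine must be at least 33.93 dollars to wipe it out.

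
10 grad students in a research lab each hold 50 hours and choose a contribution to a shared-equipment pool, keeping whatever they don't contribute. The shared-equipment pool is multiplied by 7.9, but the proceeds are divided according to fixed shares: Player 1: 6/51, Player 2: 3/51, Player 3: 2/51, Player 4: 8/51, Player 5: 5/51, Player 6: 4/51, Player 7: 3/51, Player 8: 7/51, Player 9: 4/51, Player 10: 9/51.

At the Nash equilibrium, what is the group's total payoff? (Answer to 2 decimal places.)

Each unit j contributes comes back to j as 7.9 × (j's share), so j prefers to contribute only if that share exceeds 1/7.9 = 0.1266; otherwise keeping the unit dominates.
Player 4, Player 8 and Player 10 clear that bar, contributing 50 each; the remaining 7 contribute 0. Total contributed: 150.
The shared-equipment pool pays out 7.9 × 150 = 1185.00 in total (split across the unequal shares, but the aggregate is all that matters for the group sum).
The 7 free-riders keep 50 each, adding 350. Group total = 350 + 1185.00 = 1535.00.

1535.00 hours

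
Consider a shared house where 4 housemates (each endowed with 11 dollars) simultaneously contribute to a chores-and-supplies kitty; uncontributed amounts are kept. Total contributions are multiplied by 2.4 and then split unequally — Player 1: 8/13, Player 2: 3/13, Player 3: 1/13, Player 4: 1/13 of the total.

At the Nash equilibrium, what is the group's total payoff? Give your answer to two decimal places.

59.40 dollars

A player with share s gets back 2.4·s per unit contributed, so full contribution is dominant for anyone with s > 1/2.4 = 0.4167 and zero contribution is dominant for anyone below.
Only Player 1 (8/13) clears that bar, contributing 11; the remaining 3 contribute 0. Total contributed: 11.
The chores-and-supplies kitty pays out 2.4 × 11 = 26.40 in total (split across the unequal shares, but the aggregate is all that matters for the group sum).
The 3 free-riders keep 11 each, adding 33. Group total = 33 + 26.40 = 59.40.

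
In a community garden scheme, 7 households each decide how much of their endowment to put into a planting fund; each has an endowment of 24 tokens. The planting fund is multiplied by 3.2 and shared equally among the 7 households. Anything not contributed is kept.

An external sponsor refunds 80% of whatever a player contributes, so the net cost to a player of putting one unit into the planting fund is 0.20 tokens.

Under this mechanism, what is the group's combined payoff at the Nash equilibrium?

Under the mechanism each unit contributed yields (3.2/7) / 0.20 = 2.2857 back to its contributor per unit of net cost, which exceeds 1, making full contribution the dominant choice for everyone.
At the Nash equilibrium everyone contributes 24. Group total payoff = 7 × (24 × 0.80 + 3.2 × 24) = 672.00.

672.00 tokens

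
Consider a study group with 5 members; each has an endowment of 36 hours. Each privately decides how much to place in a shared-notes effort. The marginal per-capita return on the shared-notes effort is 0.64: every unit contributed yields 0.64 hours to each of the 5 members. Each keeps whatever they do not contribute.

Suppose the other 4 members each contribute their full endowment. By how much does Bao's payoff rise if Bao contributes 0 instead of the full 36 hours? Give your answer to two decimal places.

12.96 hours

Switching from a contribution of 36 to 0 lets Bao keep an extra 36 hours, but lowers the shared-notes effort by 36, which costs Bao their own share of that drop: 0.64 × 36 = 23.04.
Net gain = 36 − 23.04 = 12.96. The private return per contributed unit (0.64) is below 1, so free-riding is indeed the best response regardless of what the others do.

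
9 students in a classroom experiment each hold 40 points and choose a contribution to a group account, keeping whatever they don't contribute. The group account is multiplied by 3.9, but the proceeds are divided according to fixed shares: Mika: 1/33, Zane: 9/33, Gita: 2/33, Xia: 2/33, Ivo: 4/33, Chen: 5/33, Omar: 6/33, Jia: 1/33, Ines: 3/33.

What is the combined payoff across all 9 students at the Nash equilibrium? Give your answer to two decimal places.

476.00 points

Player j's private return per contributed unit is 3.9 × (j's share). Contributing is weakly dominant for j when that share is at least 1/3.9 = 0.2564, and contributing 0 is dominant otherwise.
Zane alone (share 9/33) is above the threshold, contributing 40; the remaining 8 contribute 0. Total contributed: 40.
The group account pays out 3.9 × 40 = 156.00 in total (split across the unequal shares, but the aggregate is all that matters for the group sum).
The 8 free-riders keep 40 each, adding 320. Group total = 320 + 156.00 = 476.00.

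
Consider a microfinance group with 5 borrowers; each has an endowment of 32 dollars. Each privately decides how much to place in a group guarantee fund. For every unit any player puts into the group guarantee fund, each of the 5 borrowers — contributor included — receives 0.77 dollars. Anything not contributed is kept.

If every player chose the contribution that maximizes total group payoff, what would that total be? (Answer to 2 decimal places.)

Each contributed unit returns 3.850 to the group as a whole (0.77 to each of 5 players), which exceeds 1, so the social optimum is full contribution: group total = 3.850 × 160 = 616.00.

616.00 dollars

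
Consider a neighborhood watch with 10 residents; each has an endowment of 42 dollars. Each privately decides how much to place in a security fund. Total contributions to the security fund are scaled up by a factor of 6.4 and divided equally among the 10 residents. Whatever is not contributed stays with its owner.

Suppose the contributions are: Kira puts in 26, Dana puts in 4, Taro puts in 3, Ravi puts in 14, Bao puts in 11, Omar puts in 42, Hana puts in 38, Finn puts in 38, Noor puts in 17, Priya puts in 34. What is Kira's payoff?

Total contributed: 26 + 4 + 3 + 14 + 11 + 42 + 38 + 38 + 17 + 34 = 227.
Each receives 6.4 × 227 / 10 = 145.28 from the security fund.
Kira keeps 42 − 26 = 16, so Kira's payoff is 16 + 145.28 = 161.28.

161.28 dollars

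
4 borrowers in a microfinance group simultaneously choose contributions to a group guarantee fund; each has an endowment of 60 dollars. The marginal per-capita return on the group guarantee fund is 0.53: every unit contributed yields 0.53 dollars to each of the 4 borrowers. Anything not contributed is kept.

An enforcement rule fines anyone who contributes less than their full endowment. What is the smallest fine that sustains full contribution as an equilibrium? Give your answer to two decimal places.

28.20 dollars

Given the others contribute fully, the best deviation is to contribute 0 (any partial contribution still incurs the fine and gives up units whose private return 0.53 is below 1).
Deviating from 60 to 0 saves 60 dollars but forfeits the deviator's share of the drop in the group guarantee fund: 0.53 × 60 = 31.80.
So the deviation gain is 60 − 31.80 = 28.20, and the fine must be at least 28.20 dollars to wipe it out.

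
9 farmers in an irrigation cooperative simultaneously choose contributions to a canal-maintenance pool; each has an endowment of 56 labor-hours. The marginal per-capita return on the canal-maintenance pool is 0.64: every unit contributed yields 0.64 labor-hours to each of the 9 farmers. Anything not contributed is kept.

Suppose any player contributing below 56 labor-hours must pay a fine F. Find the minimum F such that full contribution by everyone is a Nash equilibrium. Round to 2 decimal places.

Given the others contribute fully, the best deviation is to contribute 0 (any partial contribution still incurs the fine and gives up units whose private return 0.64 is below 1).
Deviating from 56 to 0 saves 56 labor-hours but forfeits the deviator's share of the drop in the canal-maintenance pool: 0.64 × 56 = 35.84.
So the deviation gain is 56 − 35.84 = 20.16, and the fine must be at least 20.16 labor-hours to wipe it out.

20.16 labor-hours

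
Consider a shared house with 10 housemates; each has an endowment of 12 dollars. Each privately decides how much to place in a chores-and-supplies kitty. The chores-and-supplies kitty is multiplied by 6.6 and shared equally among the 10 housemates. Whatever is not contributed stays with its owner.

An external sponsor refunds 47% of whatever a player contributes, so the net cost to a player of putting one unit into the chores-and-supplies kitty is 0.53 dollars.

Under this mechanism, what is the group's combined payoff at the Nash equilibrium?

848.40 dollars

Under the mechanism each unit contributed yields (6.6/10) / 0.53 = 1.2453 back to its contributor per unit of net cost, which exceeds 1, making full contribution the dominant choice for everyone.
So the Nash equilibrium is full contribution by all 10; the group earns 10 × (12 × 0.47 + 6.6 × 12) = 848.40.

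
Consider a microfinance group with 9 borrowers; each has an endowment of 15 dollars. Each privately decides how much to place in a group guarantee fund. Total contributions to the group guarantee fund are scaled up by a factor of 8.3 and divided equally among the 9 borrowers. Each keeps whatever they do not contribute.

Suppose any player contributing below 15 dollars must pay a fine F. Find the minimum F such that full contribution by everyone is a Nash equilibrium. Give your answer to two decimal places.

1.17 dollars

Given the others contribute fully, the best deviation is to contribute 0 (any partial contribution still incurs the fine and gives up units whose private return 0.9222 is below 1).
Deviating from 15 to 0 saves 15 dollars but forfeits the deviator's share of the drop in the group guarantee fund: 8.3/9 × 15 = 13.83.
So the deviation gain is 15 − 13.83 = 1.17, and the fine must be at least 1.17 dollars to wipe it out.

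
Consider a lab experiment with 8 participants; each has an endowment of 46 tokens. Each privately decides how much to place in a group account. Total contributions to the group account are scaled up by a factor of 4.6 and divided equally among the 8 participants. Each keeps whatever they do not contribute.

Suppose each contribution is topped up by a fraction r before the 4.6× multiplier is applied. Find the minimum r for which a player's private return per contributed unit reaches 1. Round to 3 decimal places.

With matching at rate r, one contributed unit becomes (1 + r) in the group account and returns 4.6 × (1 + r) / 8 to the contributor.
Setting this equal to 1: 1 + r = 8/4.6 = 1.7391.
So the minimum matching rate is r = 1.7391 − 1 = 0.739.

0.739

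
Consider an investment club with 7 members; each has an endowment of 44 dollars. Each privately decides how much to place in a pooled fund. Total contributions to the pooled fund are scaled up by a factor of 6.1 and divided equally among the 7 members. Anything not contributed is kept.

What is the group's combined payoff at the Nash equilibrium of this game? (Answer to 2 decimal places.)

308.00 dollars

Each contributed unit returns 6.1/7 = 0.8714 to its contributor — below 1 — so contributing 0 is dominant for every player. At the Nash equilibrium everyone keeps their 44, and the group total is 7 × 44 = 308.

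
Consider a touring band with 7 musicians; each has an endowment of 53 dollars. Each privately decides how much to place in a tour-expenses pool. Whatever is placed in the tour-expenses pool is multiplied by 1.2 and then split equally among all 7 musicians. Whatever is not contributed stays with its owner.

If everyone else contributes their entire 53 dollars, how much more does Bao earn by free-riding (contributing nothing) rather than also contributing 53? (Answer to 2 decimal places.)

43.91 dollars

Switching from a contribution of 53 to 0 lets Bao keep an extra 53 dollars, but lowers the tour-expenses pool by 53, which costs Bao their own share of that drop: 1.2/7 × 53 = 9.09.
Net gain = 53 − 9.09 = 43.91. The private return per contributed unit (0.1714) is below 1, so free-riding is indeed the best response regardless of what the others do.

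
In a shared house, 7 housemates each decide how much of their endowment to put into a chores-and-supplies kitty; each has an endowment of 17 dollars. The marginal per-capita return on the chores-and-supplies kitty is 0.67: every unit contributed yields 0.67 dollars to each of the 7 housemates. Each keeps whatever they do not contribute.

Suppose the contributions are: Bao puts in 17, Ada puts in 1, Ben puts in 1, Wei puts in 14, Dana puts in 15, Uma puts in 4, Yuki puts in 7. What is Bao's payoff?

39.53 dollars

Total contributed: 17 + 1 + 1 + 14 + 15 + 4 + 7 = 59.
Each receives 0.67 × 59 = 39.53 from the chores-and-supplies kitty.
Bao keeps 17 − 17 = 0, so Bao's payoff is 0 + 39.53 = 39.53.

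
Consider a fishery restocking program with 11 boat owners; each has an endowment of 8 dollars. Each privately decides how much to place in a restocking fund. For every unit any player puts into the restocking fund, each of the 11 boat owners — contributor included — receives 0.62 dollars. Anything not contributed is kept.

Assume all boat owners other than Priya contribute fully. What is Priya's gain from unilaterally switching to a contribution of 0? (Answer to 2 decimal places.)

3.04 dollars

Switching from a contribution of 8 to 0 lets Priya keep an extra 8 dollars, but lowers the restocking fund by 8, which costs Priya their own share of that drop: 0.62 × 8 = 4.96.
Net gain = 8 − 4.96 = 3.04. The private return per contributed unit (0.62) is below 1, so free-riding is indeed the best response regardless of what the others do.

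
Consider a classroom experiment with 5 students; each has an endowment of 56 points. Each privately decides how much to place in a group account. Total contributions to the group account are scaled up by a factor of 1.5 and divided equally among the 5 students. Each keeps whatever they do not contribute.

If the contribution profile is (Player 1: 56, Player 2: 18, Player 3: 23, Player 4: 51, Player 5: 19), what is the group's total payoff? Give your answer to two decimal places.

363.50 points

Total contributed: 56 + 18 + 23 + 51 + 19 = 167; total kept: 5 × 56 − 167 = 113.
The group account pays out 1.5 × 167 = 250.50 in aggregate.
Group total = 113 + 250.50 = 363.50.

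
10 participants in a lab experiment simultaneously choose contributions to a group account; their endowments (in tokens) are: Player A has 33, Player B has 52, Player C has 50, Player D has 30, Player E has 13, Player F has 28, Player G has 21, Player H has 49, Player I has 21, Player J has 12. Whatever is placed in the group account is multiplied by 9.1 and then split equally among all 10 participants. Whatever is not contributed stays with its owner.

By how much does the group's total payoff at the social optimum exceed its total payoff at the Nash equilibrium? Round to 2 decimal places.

2502.90 tokens

The private return per contributed unit is 9.1/10 = 0.9100 < 1 for every player regardless of endowment, so the Nash equilibrium is zero contribution and the group total is Σ E_j = 33 + 52 + 50 + 30 + 13 + 28 + 21 + 49 + 21 + 12 = 309.
Each contributed unit returns 9.100 to the group, so the social optimum is full contribution by everyone: group total = 9.100 × 309 = 2811.90.
Efficiency loss = (9.100 − 1) × 309 = 2502.90.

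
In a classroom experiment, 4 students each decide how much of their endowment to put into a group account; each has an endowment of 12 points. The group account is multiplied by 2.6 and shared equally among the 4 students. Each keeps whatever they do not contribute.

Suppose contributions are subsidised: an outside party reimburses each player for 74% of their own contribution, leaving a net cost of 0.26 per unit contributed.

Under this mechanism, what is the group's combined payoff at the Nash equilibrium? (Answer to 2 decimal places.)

160.32 points

Under the mechanism each unit contributed yields (2.6/4) / 0.26 = 2.5000 back to its contributor per unit of net cost, which exceeds 1, making full contribution the dominant choice for everyone.
At the Nash equilibrium everyone contributes 12. Group total payoff = 4 × (12 × 0.74 + 2.6 × 12) = 160.32.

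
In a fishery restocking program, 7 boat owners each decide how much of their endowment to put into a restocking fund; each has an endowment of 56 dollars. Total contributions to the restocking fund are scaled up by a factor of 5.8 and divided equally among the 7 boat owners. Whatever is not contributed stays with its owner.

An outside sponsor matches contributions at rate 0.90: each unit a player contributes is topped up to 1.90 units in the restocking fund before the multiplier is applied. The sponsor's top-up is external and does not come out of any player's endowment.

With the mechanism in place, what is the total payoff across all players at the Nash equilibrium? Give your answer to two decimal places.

Under the mechanism each unit contributed yields 5.8 × 1.90 / 7 = 1.5743 back to its contributor per unit of net cost, which exceeds 1, making full contribution the dominant choice for everyone.
At the Nash equilibrium everyone contributes 56. Group total payoff = 5.8 × 1.90 × 392 = 4319.84.

4319.84 dollars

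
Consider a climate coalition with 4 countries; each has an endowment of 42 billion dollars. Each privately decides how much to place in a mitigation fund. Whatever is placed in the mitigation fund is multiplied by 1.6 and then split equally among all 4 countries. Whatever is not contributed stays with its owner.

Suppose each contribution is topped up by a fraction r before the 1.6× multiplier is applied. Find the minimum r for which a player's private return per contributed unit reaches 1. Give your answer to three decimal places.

With matching at rate r, one contributed unit becomes (1 + r) in the mitigation fund and returns 1.6 × (1 + r) / 4 to the contributor.
Setting this equal to 1: 1 + r = 4/1.6 = 2.5000.
So the minimum matching rate is r = 2.5000 − 1 = 1.500.

1.500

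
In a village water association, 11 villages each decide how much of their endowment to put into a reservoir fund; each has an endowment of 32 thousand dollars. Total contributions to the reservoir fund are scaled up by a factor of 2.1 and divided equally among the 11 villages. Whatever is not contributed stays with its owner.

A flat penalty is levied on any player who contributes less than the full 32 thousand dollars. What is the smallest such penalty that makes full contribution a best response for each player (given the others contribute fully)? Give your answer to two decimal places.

25.89 thousand dollars

Given the others contribute fully, the best deviation is to contribute 0 (any partial contribution still incurs the fine and gives up units whose private return 0.1909 is below 1).
Deviating from 32 to 0 saves 32 thousand dollars but forfeits the deviator's share of the drop in the reservoir fund: 2.1/11 × 32 = 6.11.
So the deviation gain is 32 − 6.11 = 25.89, and the fine must be at least 25.89 thousand dollars to wipe it out.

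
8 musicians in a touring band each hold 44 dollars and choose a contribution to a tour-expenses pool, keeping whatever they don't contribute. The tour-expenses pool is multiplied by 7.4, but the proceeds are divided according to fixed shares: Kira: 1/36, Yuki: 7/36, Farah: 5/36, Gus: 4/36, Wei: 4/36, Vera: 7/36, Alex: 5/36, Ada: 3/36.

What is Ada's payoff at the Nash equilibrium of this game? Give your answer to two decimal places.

152.53 dollars

Each unit j contributes comes back to j as 7.4 × (j's share), so j prefers to contribute only if that share exceeds 1/7.4 = 0.1351; otherwise keeping the unit dominates.
The shares above 0.1351 belong to Yuki, Farah, Vera and Alex, contributing 44 each; the remaining 4 contribute 0. Total contributed: 176.
Ada keeps 44 and receives 7.4 × 176 × 3/36 = 108.53 from the tour-expenses pool, for a payoff of 152.53.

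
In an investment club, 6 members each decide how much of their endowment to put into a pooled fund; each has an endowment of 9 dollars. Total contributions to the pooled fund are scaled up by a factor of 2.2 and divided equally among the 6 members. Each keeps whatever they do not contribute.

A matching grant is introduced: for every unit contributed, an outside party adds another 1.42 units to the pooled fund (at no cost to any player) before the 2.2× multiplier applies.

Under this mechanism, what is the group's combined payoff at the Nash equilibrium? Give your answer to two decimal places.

54.00 dollars

Even with the mechanism, each unit contributed returns only 2.2 × 2.42 / 6 = 0.8873 per unit of net cost, so contributing nothing is still dominant.
Everyone keeps their endowment and the group total is 6 × 9 = 54.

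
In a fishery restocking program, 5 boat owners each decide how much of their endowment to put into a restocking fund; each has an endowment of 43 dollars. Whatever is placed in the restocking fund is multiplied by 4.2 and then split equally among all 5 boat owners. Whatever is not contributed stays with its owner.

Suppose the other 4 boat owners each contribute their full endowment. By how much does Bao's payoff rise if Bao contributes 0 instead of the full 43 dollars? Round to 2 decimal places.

Switching from a contribution of 43 to 0 lets Bao keep an extra 43 dollars, but lowers the restocking fund by 43, which costs Bao their own share of that drop: 4.2/5 × 43 = 36.12.
Net gain = 43 − 36.12 = 6.88. The private return per contributed unit (0.8400) is below 1, so free-riding is indeed the best response regardless of what the others do.

6.88 dollars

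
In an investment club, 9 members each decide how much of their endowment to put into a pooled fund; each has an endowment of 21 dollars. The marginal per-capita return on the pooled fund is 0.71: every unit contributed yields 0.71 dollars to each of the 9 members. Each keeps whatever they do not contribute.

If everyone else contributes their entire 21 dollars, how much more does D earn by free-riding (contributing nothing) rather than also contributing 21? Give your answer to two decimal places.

Switching from a contribution of 21 to 0 lets D keep an extra 21 dollars, but lowers the pooled fund by 21, which costs D their own share of that drop: 0.71 × 21 = 14.91.
Net gain = 21 − 14.91 = 6.09. The private return per contributed unit (0.71) is below 1, so free-riding is indeed the best response regardless of what the others do.

6.09 dollars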